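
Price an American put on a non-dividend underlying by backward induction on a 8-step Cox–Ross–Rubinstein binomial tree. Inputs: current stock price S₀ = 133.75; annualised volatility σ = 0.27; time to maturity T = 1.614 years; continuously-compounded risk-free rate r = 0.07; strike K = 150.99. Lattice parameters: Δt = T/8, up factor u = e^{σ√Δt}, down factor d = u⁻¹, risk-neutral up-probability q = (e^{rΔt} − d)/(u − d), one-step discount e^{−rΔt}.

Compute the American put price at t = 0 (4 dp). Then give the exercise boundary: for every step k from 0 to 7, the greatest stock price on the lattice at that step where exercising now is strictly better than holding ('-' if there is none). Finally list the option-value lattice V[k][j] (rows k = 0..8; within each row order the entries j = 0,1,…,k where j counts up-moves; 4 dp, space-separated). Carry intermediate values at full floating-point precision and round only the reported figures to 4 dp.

price = 22.5893
boundary = - - 104.9436 118.4745 104.9436 118.4745 104.9436 118.4745
tree:
22.5893
32.7682 14.1060
46.0464 21.7907 7.6221
58.0320 32.5155 12.7983 3.2040
68.6487 46.0464 20.8133 5.9841 0.8072
78.0528 58.0320 32.5155 10.9215 1.7353 0.0000
86.3829 68.6487 46.0464 19.3019 3.7305 0.0000 0.0000
93.7617 78.0528 58.0320 32.5155 8.0195 0.0000 0.0000 0.0000
100.2977 86.3829 68.6487 46.0464 17.2400 0.0000 0.0000 0.0000 0.0000

Δt=0.20175, u=1.12894, d=0.88579, q=0.52821, disc=e^(-rΔt)=0.98598
k=8 terminal: V=max(K-S,0) → 100.2977 86.3829 68.6487 46.0464 17.2400 0.0000 0.0000 0.0000 0.0000
k=7: j=0 S=57.2283 intr=93.7617 cont=91.6443 V=93.7617[EX]; j=1 S=72.9372 intr=78.0528 cont=75.9355 V=78.0528[EX]; j=2 S=92.9580 intr=58.0320 cont=55.9146 V=58.0320[EX]; j=3 S=118.4745 intr=32.5155 cont=30.3981 V=32.5155[EX]; j=4 S=150.9951 intr=0.0000 cont=8.0195 V=8.0195[hold]; j=5 S=192.4424 intr=0.0000 cont=0.0000 V=0.0000[hold]; j=6 S=245.2667 intr=0.0000 cont=0.0000 V=0.0000[hold]; j=7 S=312.5911 intr=0.0000 cont=0.0000 V=0.0000[hold]  S*(7)=118.4745
k=6: j=0 S=64.6071 intr=86.3829 cont=84.2656 V=86.3829[EX]; j=1 S=82.3413 intr=68.6487 cont=66.5313 V=68.6487[EX]; j=2 S=104.9436 intr=46.0464 cont=43.9291 V=46.0464[EX]; j=3 S=133.7500 intr=17.2400 cont=19.3019 V=19.3019[hold]; j=4 S=170.4636 intr=0.0000 cont=3.7305 V=3.7305[hold]; j=5 S=217.2550 intr=0.0000 cont=0.0000 V=0.0000[hold]; j=6 S=276.8902 intr=0.0000 cont=0.0000 V=0.0000[hold]  S*(6)=104.9436
k=5: j=0 S=72.9372 intr=78.0528 cont=75.9355 V=78.0528[EX]; j=1 S=92.9580 intr=58.0320 cont=55.9146 V=58.0320[EX]; j=2 S=118.4745 intr=32.5155 cont=31.4720 V=32.5155[EX]; j=3 S=150.9951 intr=0.0000 cont=10.9215 V=10.9215[hold]; j=4 S=192.4424 intr=0.0000 cont=1.7353 V=1.7353[hold]; j=5 S=245.2667 intr=0.0000 cont=0.0000 V=0.0000[hold]  S*(5)=118.4745
k=4: j=0 S=82.3413 intr=68.6487 cont=66.5313 V=68.6487[EX]; j=1 S=104.9436 intr=46.0464 cont=43.9291 V=46.0464[EX]; j=2 S=133.7500 intr=17.2400 cont=20.8133 V=20.8133[hold]; j=3 S=170.4636 intr=0.0000 cont=5.9841 V=5.9841[hold]; j=4 S=217.2550 intr=0.0000 cont=0.8072 V=0.8072[hold]  S*(4)=104.9436
k=3: j=0 S=92.9580 intr=58.0320 cont=55.9146 V=58.0320[EX]; j=1 S=118.4745 intr=32.5155 cont=32.2591 V=32.5155[EX]; j=2 S=150.9951 intr=0.0000 cont=12.7983 V=12.7983[hold]; j=3 S=192.4424 intr=0.0000 cont=3.2040 V=3.2040[hold]  S*(3)=118.4745
k=2: j=0 S=104.9436 intr=46.0464 cont=43.9291 V=46.0464[EX]; j=1 S=133.7500 intr=17.2400 cont=21.7907 V=21.7907[hold]; j=2 S=170.4636 intr=0.0000 cont=7.6221 V=7.6221[hold]  S*(2)=104.9436
k=1: j=0 S=118.4745 intr=32.5155 cont=32.7682 V=32.7682[hold]; j=1 S=150.9951 intr=0.0000 cont=14.1060 V=14.1060[hold]  S*(1)=-
k=0: j=0 S=133.7500 intr=17.2400 cont=22.5893 V=22.5893[hold]  S*(0)=-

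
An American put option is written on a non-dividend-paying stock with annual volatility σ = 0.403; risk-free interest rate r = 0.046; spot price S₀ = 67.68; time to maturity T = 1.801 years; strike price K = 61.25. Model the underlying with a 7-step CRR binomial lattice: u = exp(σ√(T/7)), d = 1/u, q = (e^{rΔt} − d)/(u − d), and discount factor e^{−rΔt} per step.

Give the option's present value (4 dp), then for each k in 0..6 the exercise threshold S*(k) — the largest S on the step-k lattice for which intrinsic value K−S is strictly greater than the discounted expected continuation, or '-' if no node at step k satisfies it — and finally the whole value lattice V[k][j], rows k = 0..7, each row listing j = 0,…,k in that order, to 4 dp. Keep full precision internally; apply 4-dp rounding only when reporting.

params: Δt=0.25729 u=1.22681 d=0.81512 q=0.47799 e^(-rΔt)=0.98823
t_7 payoffs: 45.0682 36.8955 24.5952 6.0824 0.0000 0.0000 0.0000 0.0000
t_6: node(6,0) S=19.8519 payoff=41.3981 vs cont=40.6775 → 41.3981 [stop]  node(6,1) S=29.8782 payoff=31.3718 vs cont=30.6511 → 31.3718 [stop]  node(6,2) S=44.9684 payoff=16.2816 vs cont=15.5609 → 16.2816 [stop]  node(6,3) S=67.6800 payoff=0.0000 vs cont=3.1377 → 3.1377 [wait]  node(6,4) S=101.8622 payoff=0.0000 vs cont=0.0000 → 0.0000 [wait]  node(6,5) S=153.3083 payoff=0.0000 vs cont=0.0000 → 0.0000 [wait]  node(6,6) S=230.7376 payoff=0.0000 vs cont=0.0000 → 0.0000 [wait]  ⇒ S*(6)=44.9684
t_5: node(5,0) S=24.3545 payoff=36.8955 vs cont=36.1749 → 36.8955 [stop]  node(5,1) S=36.6548 payoff=24.5952 vs cont=23.8745 → 24.5952 [stop]  node(5,2) S=55.1676 payoff=6.0824 vs cont=9.8813 → 9.8813 [wait]  node(5,3) S=83.0303 payoff=0.0000 vs cont=1.6186 → 1.6186 [wait]  node(5,4) S=124.9653 payoff=0.0000 vs cont=0.0000 → 0.0000 [wait]  node(5,5) S=188.0797 payoff=0.0000 vs cont=0.0000 → 0.0000 [wait]  ⇒ S*(5)=36.6548
t_4: node(4,0) S=29.8782 payoff=31.3718 vs cont=30.6511 → 31.3718 [stop]  node(4,1) S=44.9684 payoff=16.2816 vs cont=17.3554 → 17.3554 [wait]  node(4,2) S=67.6800 payoff=0.0000 vs cont=5.8620 → 5.8620 [wait]  node(4,3) S=101.8622 payoff=0.0000 vs cont=0.8350 → 0.8350 [wait]  node(4,4) S=153.3083 payoff=0.0000 vs cont=0.0000 → 0.0000 [wait]  ⇒ S*(4)=29.8782
t_3: node(3,0) S=36.6548 payoff=24.5952 vs cont=24.3818 → 24.5952 [stop]  node(3,1) S=55.1676 payoff=6.0824 vs cont=11.7221 → 11.7221 [wait]  node(3,2) S=83.0303 payoff=0.0000 vs cont=3.4184 → 3.4184 [wait]  node(3,3) S=124.9653 payoff=0.0000 vs cont=0.4307 → 0.4307 [wait]  ⇒ S*(3)=36.6548
t_2: node(2,0) S=44.9684 payoff=16.2816 vs cont=18.2250 → 18.2250 [wait]  node(2,1) S=67.6800 payoff=0.0000 vs cont=7.6618 → 7.6618 [wait]  node(2,2) S=101.8622 payoff=0.0000 vs cont=1.9669 → 1.9669 [wait]  ⇒ S*(2)=-
t_1: node(1,0) S=55.1676 payoff=6.0824 vs cont=13.0208 → 13.0208 [wait]  node(1,1) S=83.0303 payoff=0.0000 vs cont=4.8816 → 4.8816 [wait]  ⇒ S*(1)=-
t_0: node(0,0) S=67.6800 payoff=0.0000 vs cont=9.0229 → 9.0229 [wait]  ⇒ S*(0)=-

price = 9.0229
boundary = - - - 36.6548 29.8782 36.6548 44.9684
tree:
9.0229
13.0208 4.8816
18.2250 7.6618 1.9669
24.5952 11.7221 3.4184 0.4307
31.3718 17.3554 5.8620 0.8350 0.0000
36.8955 24.5952 9.8813 1.6186 0.0000 0.0000
41.3981 31.3718 16.2816 3.1377 0.0000 0.0000 0.0000
45.0682 36.8955 24.5952 6.0824 0.0000 0.0000 0.0000 0.0000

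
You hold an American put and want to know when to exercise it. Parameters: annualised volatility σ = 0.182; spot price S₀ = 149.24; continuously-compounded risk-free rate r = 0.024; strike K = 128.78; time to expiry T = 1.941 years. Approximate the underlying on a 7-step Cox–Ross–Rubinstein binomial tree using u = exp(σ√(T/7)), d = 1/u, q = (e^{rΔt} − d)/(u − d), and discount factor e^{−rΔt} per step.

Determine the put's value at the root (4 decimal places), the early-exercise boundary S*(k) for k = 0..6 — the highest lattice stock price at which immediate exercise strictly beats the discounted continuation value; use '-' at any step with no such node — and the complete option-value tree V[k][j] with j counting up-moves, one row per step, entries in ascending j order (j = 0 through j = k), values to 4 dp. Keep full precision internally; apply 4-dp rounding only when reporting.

Δt=0.27729, u=1.10058, d=0.90861, q=0.51084, disc=e^(-rΔt)=0.99337
k=7 terminal: V=max(K-S,0) → 52.4784 36.3577 16.8310 0.0000 0.0000 0.0000 0.0000 0.0000
k=6: j=0 S=83.9760 intr=44.8040 cont=43.9498 V=44.8040[EX]; j=1 S=101.7182 intr=27.0618 cont=26.2077 V=27.0618[EX]; j=2 S=123.2089 intr=5.5711 cont=8.1784 V=8.1784[hold]; j=3 S=149.2400 intr=0.0000 cont=0.0000 V=0.0000[hold]; j=4 S=180.7709 intr=0.0000 cont=0.0000 V=0.0000[hold]; j=5 S=218.9636 intr=0.0000 cont=0.0000 V=0.0000[hold]; j=6 S=265.2255 intr=0.0000 cont=0.0000 V=0.0000[hold]  S*(6)=101.7182
k=5: j=0 S=92.4223 intr=36.3577 cont=35.5035 V=36.3577[EX]; j=1 S=111.9490 intr=16.8310 cont=17.2999 V=17.2999[hold]; j=2 S=135.6012 intr=0.0000 cont=3.9740 V=3.9740[hold]; j=3 S=164.2506 intr=0.0000 cont=0.0000 V=0.0000[hold]; j=4 S=198.9529 intr=0.0000 cont=0.0000 V=0.0000[hold]; j=5 S=240.9870 intr=0.0000 cont=0.0000 V=0.0000[hold]  S*(5)=92.4223
k=4: j=0 S=101.7182 intr=27.0618 cont=26.4456 V=27.0618[EX]; j=1 S=123.2089 intr=5.5711 cont=10.4229 V=10.4229[hold]; j=2 S=149.2400 intr=0.0000 cont=1.9310 V=1.9310[hold]; j=3 S=180.7709 intr=0.0000 cont=0.0000 V=0.0000[hold]; j=4 S=218.9636 intr=0.0000 cont=0.0000 V=0.0000[hold]  S*(4)=101.7182
k=3: j=0 S=111.9490 intr=16.8310 cont=18.4389 V=18.4389[hold]; j=1 S=135.6012 intr=0.0000 cont=6.0445 V=6.0445[hold]; j=2 S=164.2506 intr=0.0000 cont=0.9383 V=0.9383[hold]; j=3 S=198.9529 intr=0.0000 cont=0.0000 V=0.0000[hold]  S*(3)=-
k=2: j=0 S=123.2089 intr=5.5711 cont=12.0270 V=12.0270[hold]; j=1 S=149.2400 intr=0.0000 cont=3.4133 V=3.4133[hold]; j=2 S=180.7709 intr=0.0000 cont=0.4559 V=0.4559[hold]  S*(2)=-
k=1: j=0 S=135.6012 intr=0.0000 cont=7.5762 V=7.5762[hold]; j=1 S=164.2506 intr=0.0000 cont=1.8899 V=1.8899[hold]  S*(1)=-
k=0: j=0 S=149.2400 intr=0.0000 cont=4.6404 V=4.6404[hold]  S*(0)=-

price = 4.6404
boundary = - - - - 101.7182 92.4223 101.7182
tree:
4.6404
7.5762 1.8899
12.0270 3.4133 0.4559
18.4389 6.0445 0.9383 0.0000
27.0618 10.4229 1.9310 0.0000 0.0000
36.3577 17.2999 3.9740 0.0000 0.0000 0.0000
44.8040 27.0618 8.1784 0.0000 0.0000 0.0000 0.0000
52.4784 36.3577 16.8310 0.0000 0.0000 0.0000 0.0000 0.0000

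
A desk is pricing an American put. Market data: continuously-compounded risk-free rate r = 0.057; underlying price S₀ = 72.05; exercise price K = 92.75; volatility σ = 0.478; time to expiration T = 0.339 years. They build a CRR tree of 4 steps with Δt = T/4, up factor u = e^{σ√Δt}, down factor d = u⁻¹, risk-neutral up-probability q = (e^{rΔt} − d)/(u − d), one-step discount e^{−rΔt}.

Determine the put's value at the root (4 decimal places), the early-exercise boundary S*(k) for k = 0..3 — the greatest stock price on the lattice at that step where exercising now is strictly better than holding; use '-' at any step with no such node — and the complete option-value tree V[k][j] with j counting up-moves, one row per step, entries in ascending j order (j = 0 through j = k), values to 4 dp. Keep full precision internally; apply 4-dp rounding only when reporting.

price = 21.8626
boundary = - 62.6902 72.0500 62.6902
tree:
21.8626
30.0598 13.2941
38.2036 20.7000 5.4879
45.2896 30.0598 10.6583 0.0000
51.4550 38.2036 20.7000 0.0000 0.0000

params: Δt=0.08475 u=1.14930 d=0.87009 q=0.48261 e^(-rΔt)=0.99518
t_4 payoffs: 51.4550 38.2036 20.7000 0.0000 0.0000
t_3: node(3,0) S=47.4604 payoff=45.2896 vs cont=44.8426 → 45.2896 [stop]  node(3,1) S=62.6902 payoff=30.0598 vs cont=29.6128 → 30.0598 [stop]  node(3,2) S=82.8072 payoff=9.9428 vs cont=10.6583 → 10.6583 [wait]  node(3,3) S=109.3796 payoff=0.0000 vs cont=0.0000 → 0.0000 [wait]  ⇒ S*(3)=62.6902
t_2: node(2,0) S=54.5464 payoff=38.2036 vs cont=37.7567 → 38.2036 [stop]  node(2,1) S=72.0500 payoff=20.7000 vs cont=20.5967 → 20.7000 [stop]  node(2,2) S=95.1705 payoff=0.0000 vs cont=5.4879 → 5.4879 [wait]  ⇒ S*(2)=72.0500
t_1: node(1,0) S=62.6902 payoff=30.0598 vs cont=29.6128 → 30.0598 [stop]  node(1,1) S=82.8072 payoff=9.9428 vs cont=13.2941 → 13.2941 [wait]  ⇒ S*(1)=62.6902
t_0: node(0,0) S=72.0500 payoff=20.7000 vs cont=21.8626 → 21.8626 [wait]  ⇒ S*(0)=-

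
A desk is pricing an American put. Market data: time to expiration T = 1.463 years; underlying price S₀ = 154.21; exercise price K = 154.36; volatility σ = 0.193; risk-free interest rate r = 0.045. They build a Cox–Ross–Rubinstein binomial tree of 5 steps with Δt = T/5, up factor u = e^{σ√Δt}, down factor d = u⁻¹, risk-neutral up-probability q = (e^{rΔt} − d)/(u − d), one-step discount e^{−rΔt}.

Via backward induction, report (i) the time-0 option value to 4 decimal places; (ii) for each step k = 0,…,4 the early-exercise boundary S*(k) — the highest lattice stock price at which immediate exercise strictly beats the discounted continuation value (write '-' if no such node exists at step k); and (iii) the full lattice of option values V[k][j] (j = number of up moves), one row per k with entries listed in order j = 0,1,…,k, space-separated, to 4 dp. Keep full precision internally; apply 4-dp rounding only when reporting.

price = 11.1081
boundary = - - 125.1506 112.7440 125.1506
tree:
11.1081
18.3791 5.1203
29.2094 9.5054 1.4701
41.6160 17.0769 3.2193 0.0000
52.7928 29.2094 7.0497 0.0000 0.0000
62.8615 41.6160 15.4374 0.0000 0.0000 0.0000

Δt=0.29260, u=1.11004, d=0.90087, q=0.53729, disc=e^(-rΔt)=0.98692
k=5 terminal: V=max(K-S,0) → 62.8615 41.6160 15.4374 0.0000 0.0000 0.0000
k=4: j=0 S=101.5672 intr=52.7928 cont=50.7736 V=52.7928[EX]; j=1 S=125.1506 intr=29.2094 cont=27.1902 V=29.2094[EX]; j=2 S=154.2100 intr=0.1500 cont=7.0497 V=7.0497[hold]; j=3 S=190.0168 intr=0.0000 cont=0.0000 V=0.0000[hold]; j=4 S=234.1377 intr=0.0000 cont=0.0000 V=0.0000[hold]  S*(4)=125.1506
k=3: j=0 S=112.7440 intr=41.6160 cont=39.5969 V=41.6160[EX]; j=1 S=138.9226 intr=15.4374 cont=17.0769 V=17.0769[hold]; j=2 S=171.1797 intr=0.0000 cont=3.2193 V=3.2193[hold]; j=3 S=210.9268 intr=0.0000 cont=0.0000 V=0.0000[hold]  S*(3)=112.7440
k=2: j=0 S=125.1506 intr=29.2094 cont=28.0596 V=29.2094[EX]; j=1 S=154.2100 intr=0.1500 cont=9.5054 V=9.5054[hold]; j=2 S=190.0168 intr=0.0000 cont=1.4701 V=1.4701[hold]  S*(2)=125.1506
k=1: j=0 S=138.9226 intr=15.4374 cont=18.3791 V=18.3791[hold]; j=1 S=171.1797 intr=0.0000 cont=5.1203 V=5.1203[hold]  S*(1)=-
k=0: j=0 S=154.2100 intr=0.1500 cont=11.1081 V=11.1081[hold]  S*(0)=-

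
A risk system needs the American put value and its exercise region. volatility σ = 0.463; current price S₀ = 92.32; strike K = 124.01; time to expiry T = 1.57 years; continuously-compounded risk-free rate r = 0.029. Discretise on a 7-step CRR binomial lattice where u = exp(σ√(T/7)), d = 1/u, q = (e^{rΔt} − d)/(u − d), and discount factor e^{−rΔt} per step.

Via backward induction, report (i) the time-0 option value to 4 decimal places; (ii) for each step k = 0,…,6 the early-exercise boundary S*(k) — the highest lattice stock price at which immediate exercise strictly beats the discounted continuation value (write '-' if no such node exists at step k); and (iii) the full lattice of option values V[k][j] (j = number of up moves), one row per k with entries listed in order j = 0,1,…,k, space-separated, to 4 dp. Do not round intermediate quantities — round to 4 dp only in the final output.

Δt=0.22429, u=1.24517, d=0.80310, q=0.46016, disc=e^(-rΔt)=0.99352
k=7 terminal: V=max(K-S,0) → 104.1171 93.1672 76.1899 49.8675 9.0560 0.0000 0.0000 0.0000
k=6: j=0 S=24.7700 intr=99.2400 cont=98.4360 V=99.2400[EX]; j=1 S=38.4045 intr=85.6055 cont=84.8015 V=85.6055[EX]; j=2 S=59.5442 intr=64.4658 cont=63.6619 V=64.4658[EX]; j=3 S=92.3200 intr=31.6900 cont=30.8860 V=31.6900[EX]; j=4 S=143.1372 intr=0.0000 cont=4.8571 V=4.8571[hold]; j=5 S=221.9264 intr=0.0000 cont=0.0000 V=0.0000[hold]; j=6 S=344.0850 intr=0.0000 cont=0.0000 V=0.0000[hold]  S*(6)=92.3200
k=5: j=0 S=30.8428 intr=93.1672 cont=92.3632 V=93.1672[EX]; j=1 S=47.8201 intr=76.1899 cont=75.3859 V=76.1899[EX]; j=2 S=74.1425 intr=49.8675 cont=49.0635 V=49.8675[EX]; j=3 S=114.9540 intr=9.0560 cont=19.2171 V=19.2171[hold]; j=4 S=178.2300 intr=0.0000 cont=2.6050 V=2.6050[hold]; j=5 S=276.3359 intr=0.0000 cont=0.0000 V=0.0000[hold]  S*(5)=74.1425
k=4: j=0 S=38.4045 intr=85.6055 cont=84.8015 V=85.6055[EX]; j=1 S=59.5442 intr=64.4658 cont=63.6619 V=64.4658[EX]; j=2 S=92.3200 intr=31.6900 cont=35.5315 V=35.5315[hold]; j=3 S=143.1372 intr=0.0000 cont=11.4978 V=11.4978[hold]; j=4 S=221.9264 intr=0.0000 cont=1.3972 V=1.3972[hold]  S*(4)=59.5442
k=3: j=0 S=47.8201 intr=76.1899 cont=75.3859 V=76.1899[EX]; j=1 S=74.1425 intr=49.8675 cont=50.8197 V=50.8197[hold]; j=2 S=114.9540 intr=9.0560 cont=24.3134 V=24.3134[hold]; j=3 S=178.2300 intr=0.0000 cont=6.8055 V=6.8055[hold]  S*(3)=47.8201
k=2: j=0 S=59.5442 intr=64.4658 cont=64.0972 V=64.4658[EX]; j=1 S=92.3200 intr=31.6900 cont=38.3721 V=38.3721[hold]; j=2 S=143.1372 intr=0.0000 cont=16.1515 V=16.1515[hold]  S*(2)=59.5442
k=1: j=0 S=74.1425 intr=49.8675 cont=52.1184 V=52.1184[hold]; j=1 S=114.9540 intr=9.0560 cont=27.9646 V=27.9646[hold]  S*(1)=-
k=0: j=0 S=92.3200 intr=31.6900 cont=40.7379 V=40.7379[hold]  S*(0)=-

price = 40.7379
boundary = - - 59.5442 47.8201 59.5442 74.1425 92.3200
tree:
40.7379
52.1184 27.9646
64.4658 38.3721 16.1515
76.1899 50.8197 24.3134 6.8055
85.6055 64.4658 35.5315 11.4978 1.3972
93.1672 76.1899 49.8675 19.2171 2.6050 0.0000
99.2400 85.6055 64.4658 31.6900 4.8571 0.0000 0.0000
104.1171 93.1672 76.1899 49.8675 9.0560 0.0000 0.0000 0.0000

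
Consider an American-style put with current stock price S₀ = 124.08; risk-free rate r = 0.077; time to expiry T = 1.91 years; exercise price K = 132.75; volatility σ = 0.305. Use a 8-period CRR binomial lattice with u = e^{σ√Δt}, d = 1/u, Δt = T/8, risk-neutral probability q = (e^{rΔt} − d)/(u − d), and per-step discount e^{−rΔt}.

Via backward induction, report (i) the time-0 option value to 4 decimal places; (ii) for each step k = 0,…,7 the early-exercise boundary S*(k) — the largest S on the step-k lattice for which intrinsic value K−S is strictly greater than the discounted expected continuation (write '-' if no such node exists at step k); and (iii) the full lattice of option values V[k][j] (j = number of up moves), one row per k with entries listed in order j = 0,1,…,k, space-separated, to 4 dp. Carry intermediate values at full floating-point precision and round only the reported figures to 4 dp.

Δt=0.23875  u=1.16071  d=0.86154  q=0.52483  discount=0.98178
step 8 (expiry): payoffs max(K−S,0) = 95.0865 82.0082 64.3885 40.6506 8.6700 0.0000 0.0000 0.0000 0.0000
step 7: (k=7,j=0): S=43.7163, (K−S)⁺=89.0337, hold=86.6155 ⇒ V=89.0337 exercise | (k=7,j=1): S=58.8964, (K−S)⁺=73.8536, hold=71.4354 ⇒ V=73.8536 exercise | (k=7,j=2): S=79.3476, (K−S)⁺=53.4024, hold=50.9842 ⇒ V=53.4024 exercise | (k=7,j=3): S=106.9004, (K−S)⁺=25.8496, hold=23.4315 ⇒ V=25.8496 exercise | (k=7,j=4): S=144.0205, (K−S)⁺=0.0000, hold=4.0447 ⇒ V=4.0447 continue | (k=7,j=5): S=194.0303, (K−S)⁺=0.0000, hold=0.0000 ⇒ V=0.0000 continue | (k=7,j=6): S=261.4055, (K−S)⁺=0.0000, hold=0.0000 ⇒ V=0.0000 continue | (k=7,j=7): S=352.1761, (K−S)⁺=0.0000, hold=0.0000 ⇒ V=0.0000 continue  boundary S*=106.9004
step 6: (k=6,j=0): S=50.7418, (K−S)⁺=82.0082, hold=79.5900 ⇒ V=82.0082 exercise | (k=6,j=1): S=68.3615, (K−S)⁺=64.3885, hold=61.9704 ⇒ V=64.3885 exercise | (k=6,j=2): S=92.0994, (K−S)⁺=40.6506, hold=38.2325 ⇒ V=40.6506 exercise | (k=6,j=3): S=124.0800, (K−S)⁺=8.6700, hold=14.1433 ⇒ V=14.1433 continue | (k=6,j=4): S=167.1656, (K−S)⁺=0.0000, hold=1.8869 ⇒ V=1.8869 continue | (k=6,j=5): S=225.2123, (K−S)⁺=0.0000, hold=0.0000 ⇒ V=0.0000 continue | (k=6,j=6): S=303.4152, (K−S)⁺=0.0000, hold=0.0000 ⇒ V=0.0000 continue  boundary S*=92.0994
step 5: (k=5,j=0): S=58.8964, (K−S)⁺=73.8536, hold=71.4354 ⇒ V=73.8536 exercise | (k=5,j=1): S=79.3476, (K−S)⁺=53.4024, hold=50.9842 ⇒ V=53.4024 exercise | (k=5,j=2): S=106.9004, (K−S)⁺=25.8496, hold=26.2517 ⇒ V=26.2517 continue | (k=5,j=3): S=144.0205, (K−S)⁺=0.0000, hold=7.5703 ⇒ V=7.5703 continue | (k=5,j=4): S=194.0303, (K−S)⁺=0.0000, hold=0.8803 ⇒ V=0.8803 continue | (k=5,j=5): S=261.4055, (K−S)⁺=0.0000, hold=0.0000 ⇒ V=0.0000 continue  boundary S*=79.3476
step 4: (k=4,j=0): S=68.3615, (K−S)⁺=64.3885, hold=61.9704 ⇒ V=64.3885 exercise | (k=4,j=1): S=92.0994, (K−S)⁺=40.6506, hold=38.4397 ⇒ V=40.6506 exercise | (k=4,j=2): S=124.0800, (K−S)⁺=8.6700, hold=16.1476 ⇒ V=16.1476 continue | (k=4,j=3): S=167.1656, (K−S)⁺=0.0000, hold=3.9852 ⇒ V=3.9852 continue | (k=4,j=4): S=225.2123, (K−S)⁺=0.0000, hold=0.4107 ⇒ V=0.4107 continue  boundary S*=92.0994
step 3: (k=3,j=0): S=79.3476, (K−S)⁺=53.4024, hold=50.9842 ⇒ V=53.4024 exercise | (k=3,j=1): S=106.9004, (K−S)⁺=25.8496, hold=27.2844 ⇒ V=27.2844 continue | (k=3,j=2): S=144.0205, (K−S)⁺=0.0000, hold=9.5865 ⇒ V=9.5865 continue | (k=3,j=3): S=194.0303, (K−S)⁺=0.0000, hold=2.0708 ⇒ V=2.0708 continue  boundary S*=79.3476
step 2: (k=2,j=0): S=92.0994, (K−S)⁺=40.6506, hold=38.9718 ⇒ V=40.6506 exercise | (k=2,j=1): S=124.0800, (K−S)⁺=8.6700, hold=17.6682 ⇒ V=17.6682 continue | (k=2,j=2): S=167.1656, (K−S)⁺=0.0000, hold=5.5393 ⇒ V=5.5393 continue  boundary S*=92.0994
step 1: (k=1,j=0): S=106.9004, (K−S)⁺=25.8496, hold=28.0680 ⇒ V=28.0680 continue | (k=1,j=1): S=144.0205, (K−S)⁺=0.0000, hold=11.0967 ⇒ V=11.0967 continue  boundary S*=-
step 0: (k=0,j=0): S=124.0800, (K−S)⁺=8.6700, hold=18.8119 ⇒ V=18.8119 continue  boundary S*=-

price = 18.8119
boundary = - - 92.0994 79.3476 92.0994 79.3476 92.0994 106.9004
tree:
18.8119
28.0680 11.0967
40.6506 17.6682 5.5393
53.4024 27.2844 9.5865 2.0708
64.3885 40.6506 16.1476 3.9852 0.4107
73.8536 53.4024 26.2517 7.5703 0.8803 0.0000
82.0082 64.3885 40.6506 14.1433 1.8869 0.0000 0.0000
89.0337 73.8536 53.4024 25.8496 4.0447 0.0000 0.0000 0.0000
95.0865 82.0082 64.3885 40.6506 8.6700 0.0000 0.0000 0.0000 0.0000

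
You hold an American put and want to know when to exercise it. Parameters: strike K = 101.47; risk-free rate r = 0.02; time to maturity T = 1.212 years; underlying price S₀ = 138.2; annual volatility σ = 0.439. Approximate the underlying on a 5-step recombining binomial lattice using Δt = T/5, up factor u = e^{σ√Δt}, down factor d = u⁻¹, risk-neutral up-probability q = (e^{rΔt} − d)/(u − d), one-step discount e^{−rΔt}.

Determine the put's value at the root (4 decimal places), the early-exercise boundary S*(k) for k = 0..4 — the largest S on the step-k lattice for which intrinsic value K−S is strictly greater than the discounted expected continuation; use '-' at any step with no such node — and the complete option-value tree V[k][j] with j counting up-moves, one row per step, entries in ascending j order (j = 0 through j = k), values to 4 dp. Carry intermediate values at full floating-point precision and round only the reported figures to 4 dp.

price = 8.2021
boundary = - - - - 58.2154
tree:
8.2021
13.0940 2.4845
20.3692 4.6005 0.0000
30.5385 8.5187 0.0000 0.0000
43.2546 15.7740 0.0000 0.0000 0.0000
54.5702 29.2087 0.0000 0.0000 0.0000 0.0000

Δt=0.24240  u=1.24127  d=0.80562  q=0.45733  discount=0.99516
step 5 (expiry): payoffs max(K−S,0) = 54.5702 29.2087 0.0000 0.0000 0.0000 0.0000
step 4: (k=4,j=0): S=58.2154, (K−S)⁺=43.2546, hold=42.7638 ⇒ V=43.2546 exercise | (k=4,j=1): S=89.6960, (K−S)⁺=11.7740, hold=15.7740 ⇒ V=15.7740 continue | (k=4,j=2): S=138.2000, (K−S)⁺=0.0000, hold=0.0000 ⇒ V=0.0000 continue | (k=4,j=3): S=212.9330, (K−S)⁺=0.0000, hold=0.0000 ⇒ V=0.0000 continue | (k=4,j=4): S=328.0786, (K−S)⁺=0.0000, hold=0.0000 ⇒ V=0.0000 continue  boundary S*=58.2154
step 3: (k=3,j=0): S=72.2613, (K−S)⁺=29.2087, hold=30.5385 ⇒ V=30.5385 continue | (k=3,j=1): S=111.3373, (K−S)⁺=0.0000, hold=8.5187 ⇒ V=8.5187 continue | (k=3,j=2): S=171.5440, (K−S)⁺=0.0000, hold=0.0000 ⇒ V=0.0000 continue | (k=3,j=3): S=264.3081, (K−S)⁺=0.0000, hold=0.0000 ⇒ V=0.0000 continue  boundary S*=-
step 2: (k=2,j=0): S=89.6960, (K−S)⁺=11.7740, hold=20.3692 ⇒ V=20.3692 continue | (k=2,j=1): S=138.2000, (K−S)⁺=0.0000, hold=4.6005 ⇒ V=4.6005 continue | (k=2,j=2): S=212.9330, (K−S)⁺=0.0000, hold=0.0000 ⇒ V=0.0000 continue  boundary S*=-
step 1: (k=1,j=0): S=111.3373, (K−S)⁺=0.0000, hold=13.0940 ⇒ V=13.0940 continue | (k=1,j=1): S=171.5440, (K−S)⁺=0.0000, hold=2.4845 ⇒ V=2.4845 continue  boundary S*=-
step 0: (k=0,j=0): S=138.2000, (K−S)⁺=0.0000, hold=8.2021 ⇒ V=8.2021 continue  boundary S*=-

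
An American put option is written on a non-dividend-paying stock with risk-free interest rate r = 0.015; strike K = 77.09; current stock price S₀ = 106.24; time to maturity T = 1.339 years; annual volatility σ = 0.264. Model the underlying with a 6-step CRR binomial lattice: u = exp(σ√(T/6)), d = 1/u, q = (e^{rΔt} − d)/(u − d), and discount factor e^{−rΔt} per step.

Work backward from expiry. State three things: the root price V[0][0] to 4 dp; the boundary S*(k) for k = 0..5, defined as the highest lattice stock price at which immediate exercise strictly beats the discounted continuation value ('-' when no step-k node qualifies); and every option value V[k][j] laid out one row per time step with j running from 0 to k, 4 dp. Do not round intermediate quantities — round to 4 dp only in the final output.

params: Δt=0.22317 u=1.13283 d=0.88275 q=0.48227 e^(-rΔt)=0.99666
t_6 payoffs: 26.8199 12.5787 0.0000 0.0000 0.0000 0.0000 0.0000
t_5: node(5,0) S=56.9473 payoff=20.1427 vs cont=19.8851 → 20.1427 [stop]  node(5,1) S=73.0801 payoff=4.0099 vs cont=6.4906 → 6.4906 [wait]  node(5,2) S=93.7832 payoff=0.0000 vs cont=0.0000 → 0.0000 [wait]  node(5,3) S=120.3514 payoff=0.0000 vs cont=0.0000 → 0.0000 [wait]  node(5,4) S=154.4462 payoff=0.0000 vs cont=0.0000 → 0.0000 [wait]  node(5,5) S=198.1998 payoff=0.0000 vs cont=0.0000 → 0.0000 [wait]  ⇒ S*(5)=56.9473
t_4: node(4,0) S=64.5113 payoff=12.5787 vs cont=13.5134 → 13.5134 [wait]  node(4,1) S=82.7870 payoff=0.0000 vs cont=3.3491 → 3.3491 [wait]  node(4,2) S=106.2400 payoff=0.0000 vs cont=0.0000 → 0.0000 [wait]  node(4,3) S=136.3371 payoff=0.0000 vs cont=0.0000 → 0.0000 [wait]  node(4,4) S=174.9606 payoff=0.0000 vs cont=0.0000 → 0.0000 [wait]  ⇒ S*(4)=-
t_3: node(3,0) S=73.0801 payoff=4.0099 vs cont=8.5827 → 8.5827 [wait]  node(3,1) S=93.7832 payoff=0.0000 vs cont=1.7282 → 1.7282 [wait]  node(3,2) S=120.3514 payoff=0.0000 vs cont=0.0000 → 0.0000 [wait]  node(3,3) S=154.4462 payoff=0.0000 vs cont=0.0000 → 0.0000 [wait]  ⇒ S*(3)=-
t_2: node(2,0) S=82.7870 payoff=0.0000 vs cont=5.2593 → 5.2593 [wait]  node(2,1) S=106.2400 payoff=0.0000 vs cont=0.8917 → 0.8917 [wait]  node(2,2) S=136.3371 payoff=0.0000 vs cont=0.0000 → 0.0000 [wait]  ⇒ S*(2)=-
t_1: node(1,0) S=93.7832 payoff=0.0000 vs cont=3.1424 → 3.1424 [wait]  node(1,1) S=120.3514 payoff=0.0000 vs cont=0.4601 → 0.4601 [wait]  ⇒ S*(1)=-
t_0: node(0,0) S=106.2400 payoff=0.0000 vs cont=1.8427 → 1.8427 [wait]  ⇒ S*(0)=-

price = 1.8427
boundary = - - - - - 56.9473
tree:
1.8427
3.1424 0.4601
5.2593 0.8917 0.0000
8.5827 1.7282 0.0000 0.0000
13.5134 3.3491 0.0000 0.0000 0.0000
20.1427 6.4906 0.0000 0.0000 0.0000 0.0000
26.8199 12.5787 0.0000 0.0000 0.0000 0.0000 0.0000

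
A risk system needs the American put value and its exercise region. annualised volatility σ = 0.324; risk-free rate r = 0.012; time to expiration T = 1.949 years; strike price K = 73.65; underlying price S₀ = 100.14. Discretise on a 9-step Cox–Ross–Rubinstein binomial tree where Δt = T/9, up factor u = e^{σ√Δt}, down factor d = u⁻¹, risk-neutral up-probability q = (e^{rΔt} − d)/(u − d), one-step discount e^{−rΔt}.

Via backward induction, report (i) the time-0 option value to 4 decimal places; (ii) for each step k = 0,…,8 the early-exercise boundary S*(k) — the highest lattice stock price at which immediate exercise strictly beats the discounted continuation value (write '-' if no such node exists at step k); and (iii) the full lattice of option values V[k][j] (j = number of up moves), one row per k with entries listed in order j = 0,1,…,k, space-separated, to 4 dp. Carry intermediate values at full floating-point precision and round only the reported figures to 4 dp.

price = 5.4612
boundary = - - - - - - 40.5250 47.1198 54.7879
tree:
5.4612
7.9332 2.7147
11.2568 4.2438 1.0121
15.5423 6.5052 1.7270 0.2147
20.7870 9.7371 2.9108 0.4068 0.0000
26.7947 14.1535 4.8302 0.7710 0.0000 0.0000
33.1250 19.8321 7.8532 1.4612 0.0000 0.0000 0.0000
38.7969 26.5302 12.4180 2.7692 0.0000 0.0000 0.0000 0.0000
43.6749 33.1250 18.8621 5.2482 0.0000 0.0000 0.0000 0.0000 0.0000
47.8702 38.7969 26.5302 9.9462 0.0000 0.0000 0.0000 0.0000 0.0000 0.0000

params: Δt=0.21656 u=1.16274 d=0.86004 q=0.47097 e^(-rΔt)=0.99740
t_9 payoffs: 47.8702 38.7969 26.5302 9.9462 0.0000 0.0000 0.0000 0.0000 0.0000 0.0000
t_8: node(8,0) S=29.9751 payoff=43.6749 vs cont=43.4837 → 43.6749 [stop]  node(8,1) S=40.5250 payoff=33.1250 vs cont=32.9339 → 33.1250 [stop]  node(8,2) S=54.7879 payoff=18.8621 vs cont=18.6710 → 18.8621 [stop]  node(8,3) S=74.0706 payoff=0.0000 vs cont=5.2482 → 5.2482 [wait]  node(8,4) S=100.1400 payoff=0.0000 vs cont=0.0000 → 0.0000 [wait]  node(8,5) S=135.3846 payoff=0.0000 vs cont=0.0000 → 0.0000 [wait]  node(8,6) S=183.0336 payoff=0.0000 vs cont=0.0000 → 0.0000 [wait]  node(8,7) S=247.4528 payoff=0.0000 vs cont=0.0000 → 0.0000 [wait]  node(8,8) S=334.5446 payoff=0.0000 vs cont=0.0000 → 0.0000 [wait]  ⇒ S*(8)=54.7879
t_7: node(7,0) S=34.8531 payoff=38.7969 vs cont=38.6057 → 38.7969 [stop]  node(7,1) S=47.1198 payoff=26.5302 vs cont=26.3390 → 26.5302 [stop]  node(7,2) S=63.7038 payoff=9.9462 vs cont=12.4180 → 12.4180 [wait]  node(7,3) S=86.1245 payoff=0.0000 vs cont=2.7692 → 2.7692 [wait]  node(7,4) S=116.4363 payoff=0.0000 vs cont=0.0000 → 0.0000 [wait]  node(7,5) S=157.4164 payoff=0.0000 vs cont=0.0000 → 0.0000 [wait]  node(7,6) S=212.8196 payoff=0.0000 vs cont=0.0000 → 0.0000 [wait]  node(7,7) S=287.7221 payoff=0.0000 vs cont=0.0000 → 0.0000 [wait]  ⇒ S*(7)=47.1198
t_6: node(6,0) S=40.5250 payoff=33.1250 vs cont=32.9339 → 33.1250 [stop]  node(6,1) S=54.7879 payoff=18.8621 vs cont=19.8321 → 19.8321 [wait]  node(6,2) S=74.0706 payoff=0.0000 vs cont=7.8532 → 7.8532 [wait]  node(6,3) S=100.1400 payoff=0.0000 vs cont=1.4612 → 1.4612 [wait]  node(6,4) S=135.3846 payoff=0.0000 vs cont=0.0000 → 0.0000 [wait]  node(6,5) S=183.0336 payoff=0.0000 vs cont=0.0000 → 0.0000 [wait]  node(6,6) S=247.4528 payoff=0.0000 vs cont=0.0000 → 0.0000 [wait]  ⇒ S*(6)=40.5250
t_5: node(5,0) S=47.1198 payoff=26.5302 vs cont=26.7947 → 26.7947 [wait]  node(5,1) S=63.7038 payoff=9.9462 vs cont=14.1535 → 14.1535 [wait]  node(5,2) S=86.1245 payoff=0.0000 vs cont=4.8302 → 4.8302 [wait]  node(5,3) S=116.4363 payoff=0.0000 vs cont=0.7710 → 0.7710 [wait]  node(5,4) S=157.4164 payoff=0.0000 vs cont=0.0000 → 0.0000 [wait]  node(5,5) S=212.8196 payoff=0.0000 vs cont=0.0000 → 0.0000 [wait]  ⇒ S*(5)=-
t_4: node(4,0) S=54.7879 payoff=18.8621 vs cont=20.7870 → 20.7870 [wait]  node(4,1) S=74.0706 payoff=0.0000 vs cont=9.7371 → 9.7371 [wait]  node(4,2) S=100.1400 payoff=0.0000 vs cont=2.9108 → 2.9108 [wait]  node(4,3) S=135.3846 payoff=0.0000 vs cont=0.4068 → 0.4068 [wait]  node(4,4) S=183.0336 payoff=0.0000 vs cont=0.0000 → 0.0000 [wait]  ⇒ S*(4)=-
t_3: node(3,0) S=63.7038 payoff=9.9462 vs cont=15.5423 → 15.5423 [wait]  node(3,1) S=86.1245 payoff=0.0000 vs cont=6.5052 → 6.5052 [wait]  node(3,2) S=116.4363 payoff=0.0000 vs cont=1.7270 → 1.7270 [wait]  node(3,3) S=157.4164 payoff=0.0000 vs cont=0.2147 → 0.2147 [wait]  ⇒ S*(3)=-
t_2: node(2,0) S=74.0706 payoff=0.0000 vs cont=11.2568 → 11.2568 [wait]  node(2,1) S=100.1400 payoff=0.0000 vs cont=4.2438 → 4.2438 [wait]  node(2,2) S=135.3846 payoff=0.0000 vs cont=1.0121 → 1.0121 [wait]  ⇒ S*(2)=-
t_1: node(1,0) S=86.1245 payoff=0.0000 vs cont=7.9332 → 7.9332 [wait]  node(1,1) S=116.4363 payoff=0.0000 vs cont=2.7147 → 2.7147 [wait]  ⇒ S*(1)=-
t_0: node(0,0) S=100.1400 payoff=0.0000 vs cont=5.4612 → 5.4612 [wait]  ⇒ S*(0)=-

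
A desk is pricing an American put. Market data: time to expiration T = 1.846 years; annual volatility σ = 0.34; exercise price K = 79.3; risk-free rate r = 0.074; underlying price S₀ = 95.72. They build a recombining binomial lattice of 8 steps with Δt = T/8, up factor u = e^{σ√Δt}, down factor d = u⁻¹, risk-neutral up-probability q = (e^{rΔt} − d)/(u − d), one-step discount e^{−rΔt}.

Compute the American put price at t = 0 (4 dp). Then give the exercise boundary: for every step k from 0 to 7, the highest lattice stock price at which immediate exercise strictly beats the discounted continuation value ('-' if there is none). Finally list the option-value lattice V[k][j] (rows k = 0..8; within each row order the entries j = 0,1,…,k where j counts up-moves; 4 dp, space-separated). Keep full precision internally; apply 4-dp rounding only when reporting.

params: Δt=0.23075 u=1.17742 d=0.84932 q=0.51175 e^(-rΔt)=0.98307
t_8 payoffs: 53.3846 43.3732 29.4942 10.2536 0.0000 0.0000 0.0000 0.0000 0.0000
t_7: node(7,0) S=30.5132 payoff=48.7868 vs cont=47.4442 → 48.7868 [stop]  node(7,1) S=42.3009 payoff=36.9991 vs cont=35.6565 → 36.9991 [stop]  node(7,2) S=58.6423 payoff=20.6577 vs cont=19.3152 → 20.6577 [stop]  node(7,3) S=81.2965 payoff=0.0000 vs cont=4.9215 → 4.9215 [wait]  node(7,4) S=112.7025 payoff=0.0000 vs cont=0.0000 → 0.0000 [wait]  node(7,5) S=156.2409 payoff=0.0000 vs cont=0.0000 → 0.0000 [wait]  node(7,6) S=216.5988 payoff=0.0000 vs cont=0.0000 → 0.0000 [wait]  node(7,7) S=300.2738 payoff=0.0000 vs cont=0.0000 → 0.0000 [wait]  ⇒ S*(7)=58.6423
t_6: node(6,0) S=35.9268 payoff=43.3732 vs cont=42.0306 → 43.3732 [stop]  node(6,1) S=49.8058 payoff=29.4942 vs cont=28.1516 → 29.4942 [stop]  node(6,2) S=69.0464 payoff=10.2536 vs cont=12.3913 → 12.3913 [wait]  node(6,3) S=95.7200 payoff=0.0000 vs cont=2.3623 → 2.3623 [wait]  node(6,4) S=132.6979 payoff=0.0000 vs cont=0.0000 → 0.0000 [wait]  node(6,5) S=183.9608 payoff=0.0000 vs cont=0.0000 → 0.0000 [wait]  node(6,6) S=255.0273 payoff=0.0000 vs cont=0.0000 → 0.0000 [wait]  ⇒ S*(6)=49.8058
t_5: node(5,0) S=42.3009 payoff=36.9991 vs cont=35.6565 → 36.9991 [stop]  node(5,1) S=58.6423 payoff=20.6577 vs cont=20.3906 → 20.6577 [stop]  node(5,2) S=81.2965 payoff=0.0000 vs cont=7.1361 → 7.1361 [wait]  node(5,3) S=112.7025 payoff=0.0000 vs cont=1.1338 → 1.1338 [wait]  node(5,4) S=156.2409 payoff=0.0000 vs cont=0.0000 → 0.0000 [wait]  node(5,5) S=216.5988 payoff=0.0000 vs cont=0.0000 → 0.0000 [wait]  ⇒ S*(5)=58.6423
t_4: node(4,0) S=49.8058 payoff=29.4942 vs cont=28.1516 → 29.4942 [stop]  node(4,1) S=69.0464 payoff=10.2536 vs cont=13.5054 → 13.5054 [wait]  node(4,2) S=95.7200 payoff=0.0000 vs cont=3.9956 → 3.9956 [wait]  node(4,3) S=132.6979 payoff=0.0000 vs cont=0.5442 → 0.5442 [wait]  node(4,4) S=183.9608 payoff=0.0000 vs cont=0.0000 → 0.0000 [wait]  ⇒ S*(4)=49.8058
t_3: node(3,0) S=58.6423 payoff=20.6577 vs cont=20.9511 → 20.9511 [wait]  node(3,1) S=81.2965 payoff=0.0000 vs cont=8.4925 → 8.4925 [wait]  node(3,2) S=112.7025 payoff=0.0000 vs cont=2.1916 → 2.1916 [wait]  node(3,3) S=156.2409 payoff=0.0000 vs cont=0.2612 → 0.2612 [wait]  ⇒ S*(3)=-
t_2: node(2,0) S=69.0464 payoff=10.2536 vs cont=14.3287 → 14.3287 [wait]  node(2,1) S=95.7200 payoff=0.0000 vs cont=5.1789 → 5.1789 [wait]  node(2,2) S=132.6979 payoff=0.0000 vs cont=1.1834 → 1.1834 [wait]  ⇒ S*(2)=-
t_1: node(1,0) S=81.2965 payoff=0.0000 vs cont=9.4829 → 9.4829 [wait]  node(1,1) S=112.7025 payoff=0.0000 vs cont=3.0811 → 3.0811 [wait]  ⇒ S*(1)=-
t_0: node(0,0) S=95.7200 payoff=0.0000 vs cont=6.1017 → 6.1017 [wait]  ⇒ S*(0)=-

price = 6.1017
boundary = - - - - 49.8058 58.6423 49.8058 58.6423
tree:
6.1017
9.4829 3.0811
14.3287 5.1789 1.1834
20.9511 8.4925 2.1916 0.2612
29.4942 13.5054 3.9956 0.5442 0.0000
36.9991 20.6577 7.1361 1.1338 0.0000 0.0000
43.3732 29.4942 12.3913 2.3623 0.0000 0.0000 0.0000
48.7868 36.9991 20.6577 4.9215 0.0000 0.0000 0.0000 0.0000
53.3846 43.3732 29.4942 10.2536 0.0000 0.0000 0.0000 0.0000 0.0000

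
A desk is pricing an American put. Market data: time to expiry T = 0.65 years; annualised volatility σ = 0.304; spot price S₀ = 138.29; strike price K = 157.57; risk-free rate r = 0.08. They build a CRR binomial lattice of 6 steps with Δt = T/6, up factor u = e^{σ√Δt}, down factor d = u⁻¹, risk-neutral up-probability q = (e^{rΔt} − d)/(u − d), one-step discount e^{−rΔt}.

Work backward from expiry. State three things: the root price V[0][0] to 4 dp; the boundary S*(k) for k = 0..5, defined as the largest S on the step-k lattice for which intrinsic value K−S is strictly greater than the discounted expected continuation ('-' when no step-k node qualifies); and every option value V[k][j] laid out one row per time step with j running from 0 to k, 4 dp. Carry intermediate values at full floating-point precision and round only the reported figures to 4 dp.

Δt=0.10833  u=1.10524  d=0.90478  q=0.51843  discount=0.99137
step 6 (expiry): payoffs max(K−S,0) = 81.7015 64.8932 44.3610 19.2800 0.0000 0.0000 0.0000
step 5: (k=5,j=0): S=83.8525, (K−S)⁺=73.7175, hold=72.3578 ⇒ V=73.7175 exercise | (k=5,j=1): S=102.4297, (K−S)⁺=55.1403, hold=53.7806 ⇒ V=55.1403 exercise | (k=5,j=2): S=125.1226, (K−S)⁺=32.4474, hold=31.0877 ⇒ V=32.4474 exercise | (k=5,j=3): S=152.8431, (K−S)⁺=4.7269, hold=9.2046 ⇒ V=9.2046 continue | (k=5,j=4): S=186.7048, (K−S)⁺=0.0000, hold=0.0000 ⇒ V=0.0000 continue | (k=5,j=5): S=228.0685, (K−S)⁺=0.0000, hold=0.0000 ⇒ V=0.0000 continue  boundary S*=125.1226
step 4: (k=4,j=0): S=92.6768, (K−S)⁺=64.8932, hold=63.5335 ⇒ V=64.8932 exercise | (k=4,j=1): S=113.2090, (K−S)⁺=44.3610, hold=43.0013 ⇒ V=44.3610 exercise | (k=4,j=2): S=138.2900, (K−S)⁺=19.2800, hold=20.2216 ⇒ V=20.2216 continue | (k=4,j=3): S=168.9276, (K−S)⁺=0.0000, hold=4.3944 ⇒ V=4.3944 continue | (k=4,j=4): S=206.3528, (K−S)⁺=0.0000, hold=0.0000 ⇒ V=0.0000 continue  boundary S*=113.2090
step 3: (k=3,j=0): S=102.4297, (K−S)⁺=55.1403, hold=53.7806 ⇒ V=55.1403 exercise | (k=3,j=1): S=125.1226, (K−S)⁺=32.4474, hold=31.5716 ⇒ V=32.4474 exercise | (k=3,j=2): S=152.8431, (K−S)⁺=4.7269, hold=11.9126 ⇒ V=11.9126 continue | (k=3,j=3): S=186.7048, (K−S)⁺=0.0000, hold=2.0979 ⇒ V=2.0979 continue  boundary S*=125.1226
step 2: (k=2,j=0): S=113.2090, (K−S)⁺=44.3610, hold=43.0013 ⇒ V=44.3610 exercise | (k=2,j=1): S=138.2900, (K−S)⁺=19.2800, hold=21.6134 ⇒ V=21.6134 continue | (k=2,j=2): S=168.9276, (K−S)⁺=0.0000, hold=6.7655 ⇒ V=6.7655 continue  boundary S*=113.2090
step 1: (k=1,j=0): S=125.1226, (K−S)⁺=32.4474, hold=32.2869 ⇒ V=32.4474 exercise | (k=1,j=1): S=152.8431, (K−S)⁺=4.7269, hold=13.7957 ⇒ V=13.7957 continue  boundary S*=125.1226
step 0: (k=0,j=0): S=138.2900, (K−S)⁺=19.2800, hold=22.5812 ⇒ V=22.5812 continue  boundary S*=-

price = 22.5812
boundary = - 125.1226 113.2090 125.1226 113.2090 125.1226
tree:
22.5812
32.4474 13.7957
44.3610 21.6134 6.7655
55.1403 32.4474 11.9126 2.0979
64.8932 44.3610 20.2216 4.3944 0.0000
73.7175 55.1403 32.4474 9.2046 0.0000 0.0000
81.7015 64.8932 44.3610 19.2800 0.0000 0.0000 0.0000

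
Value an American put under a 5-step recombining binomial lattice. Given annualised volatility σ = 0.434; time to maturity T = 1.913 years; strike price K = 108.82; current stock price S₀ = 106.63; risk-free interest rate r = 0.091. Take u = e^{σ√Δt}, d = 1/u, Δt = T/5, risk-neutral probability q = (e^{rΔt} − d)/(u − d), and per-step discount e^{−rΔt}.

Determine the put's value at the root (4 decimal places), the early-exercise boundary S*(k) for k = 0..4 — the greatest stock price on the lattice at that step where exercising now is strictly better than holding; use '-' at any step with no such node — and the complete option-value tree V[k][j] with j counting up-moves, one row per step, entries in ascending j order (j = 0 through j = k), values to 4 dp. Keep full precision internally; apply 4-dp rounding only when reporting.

price = 19.5861
boundary = - - 62.3315 47.6564 62.3315
tree:
19.5861
30.7353 9.7615
46.4885 17.0712 3.1013
61.1636 28.8812 6.4031 0.0000
72.3836 46.4885 13.2200 0.0000 0.0000
80.9620 61.1636 27.2945 0.0000 0.0000 0.0000

Δt=0.38260, u=1.30793, d=0.76456, q=0.49849, disc=e^(-rΔt)=0.96578
k=5 terminal: V=max(K-S,0) → 80.9620 61.1636 27.2945 0.0000 0.0000 0.0000
k=4: j=0 S=36.4364 intr=72.3836 cont=68.6601 V=72.3836[EX]; j=1 S=62.3315 intr=46.4885 cont=42.7650 V=46.4885[EX]; j=2 S=106.6300 intr=2.1900 cont=13.2200 V=13.2200[hold]; j=3 S=182.4112 intr=0.0000 cont=0.0000 V=0.0000[hold]; j=4 S=312.0495 intr=0.0000 cont=0.0000 V=0.0000[hold]  S*(4)=62.3315
k=3: j=0 S=47.6564 intr=61.1636 cont=57.4400 V=61.1636[EX]; j=1 S=81.5255 intr=27.2945 cont=28.8812 V=28.8812[hold]; j=2 S=139.4651 intr=0.0000 cont=6.4031 V=6.4031[hold]; j=3 S=238.5819 intr=0.0000 cont=0.0000 V=0.0000[hold]  S*(3)=47.6564
k=2: j=0 S=62.3315 intr=46.4885 cont=43.5289 V=46.4885[EX]; j=1 S=106.6300 intr=2.1900 cont=17.0712 V=17.0712[hold]; j=2 S=182.4112 intr=0.0000 cont=3.1013 V=3.1013[hold]  S*(2)=62.3315
k=1: j=0 S=81.5255 intr=27.2945 cont=30.7353 V=30.7353[hold]; j=1 S=139.4651 intr=0.0000 cont=9.7615 V=9.7615[hold]  S*(1)=-
k=0: j=0 S=106.6300 intr=2.1900 cont=19.5861 V=19.5861[hold]  S*(0)=-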